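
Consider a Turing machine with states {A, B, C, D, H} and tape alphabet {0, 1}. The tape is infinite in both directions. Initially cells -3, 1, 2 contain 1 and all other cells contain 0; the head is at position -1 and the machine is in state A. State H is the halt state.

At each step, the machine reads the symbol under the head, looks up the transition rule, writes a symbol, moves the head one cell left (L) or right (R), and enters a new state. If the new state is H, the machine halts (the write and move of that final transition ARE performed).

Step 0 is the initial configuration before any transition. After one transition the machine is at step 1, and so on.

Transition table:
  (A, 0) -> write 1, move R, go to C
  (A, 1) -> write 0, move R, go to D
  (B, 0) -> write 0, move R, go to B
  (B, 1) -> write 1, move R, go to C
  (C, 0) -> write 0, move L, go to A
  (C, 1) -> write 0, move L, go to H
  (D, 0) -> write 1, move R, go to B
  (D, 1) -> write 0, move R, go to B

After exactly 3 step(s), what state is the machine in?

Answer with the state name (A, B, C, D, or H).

Answer: D

Derivation:
Step 1: in state A at pos -1, read 0 -> (A,0)->write 1,move R,goto C. Now: state=C, head=0, tape[-4..3]=01010110 (head:     ^)
Step 2: in state C at pos 0, read 0 -> (C,0)->write 0,move L,goto A. Now: state=A, head=-1, tape[-4..3]=01010110 (head:    ^)
Step 3: in state A at pos -1, read 1 -> (A,1)->write 0,move R,goto D. Now: state=D, head=0, tape[-4..3]=01000110 (head:     ^)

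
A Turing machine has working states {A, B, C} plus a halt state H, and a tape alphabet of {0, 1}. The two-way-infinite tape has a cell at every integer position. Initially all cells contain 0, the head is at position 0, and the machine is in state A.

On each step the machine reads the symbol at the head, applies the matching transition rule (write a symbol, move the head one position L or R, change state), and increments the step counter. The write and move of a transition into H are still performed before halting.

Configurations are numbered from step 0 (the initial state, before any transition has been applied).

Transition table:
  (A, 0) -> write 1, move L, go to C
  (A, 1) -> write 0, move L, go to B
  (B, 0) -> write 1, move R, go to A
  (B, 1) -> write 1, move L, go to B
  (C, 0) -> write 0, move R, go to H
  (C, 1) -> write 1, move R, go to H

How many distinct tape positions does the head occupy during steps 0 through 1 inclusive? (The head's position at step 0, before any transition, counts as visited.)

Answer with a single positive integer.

Step 1: in state A at pos 0, read 0 -> (A,0)->write 1,move L,goto C. Now: state=C, head=-1, tape[-2..1]=0010 (head:  ^)
Head positions at steps 0..1: starting at 0, distinct positions visited = {-1, 0} -> 2 position(s)

Answer: 2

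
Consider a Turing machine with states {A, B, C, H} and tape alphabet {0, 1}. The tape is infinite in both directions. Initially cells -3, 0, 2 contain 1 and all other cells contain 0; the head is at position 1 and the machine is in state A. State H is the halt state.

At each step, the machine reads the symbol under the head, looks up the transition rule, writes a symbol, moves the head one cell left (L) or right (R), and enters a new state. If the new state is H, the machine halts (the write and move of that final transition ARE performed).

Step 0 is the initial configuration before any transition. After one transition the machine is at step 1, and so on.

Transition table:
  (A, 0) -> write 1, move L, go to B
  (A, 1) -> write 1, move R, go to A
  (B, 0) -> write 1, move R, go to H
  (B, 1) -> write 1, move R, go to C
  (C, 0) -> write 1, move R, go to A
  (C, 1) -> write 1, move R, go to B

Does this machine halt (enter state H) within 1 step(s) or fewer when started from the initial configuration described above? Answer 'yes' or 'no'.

Answer: no

Derivation:
Step 1: in state A at pos 1, read 0 -> (A,0)->write 1,move L,goto B. Now: state=B, head=0, tape[-4..3]=01001110 (head:     ^)
After 1 step(s): state = B (not H) -> not halted within 1 -> no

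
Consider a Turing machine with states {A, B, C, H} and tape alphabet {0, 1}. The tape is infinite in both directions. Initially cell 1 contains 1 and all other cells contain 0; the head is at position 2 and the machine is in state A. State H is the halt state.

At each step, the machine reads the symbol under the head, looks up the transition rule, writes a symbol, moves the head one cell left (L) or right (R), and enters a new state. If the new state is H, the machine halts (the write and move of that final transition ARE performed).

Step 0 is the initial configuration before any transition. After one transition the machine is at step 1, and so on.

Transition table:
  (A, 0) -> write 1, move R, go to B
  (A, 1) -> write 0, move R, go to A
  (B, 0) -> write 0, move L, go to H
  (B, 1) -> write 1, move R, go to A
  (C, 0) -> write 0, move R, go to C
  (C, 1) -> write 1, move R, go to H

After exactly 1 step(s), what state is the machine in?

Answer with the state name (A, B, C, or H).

Step 1: in state A at pos 2, read 0 -> (A,0)->write 1,move R,goto B. Now: state=B, head=3, tape[0..4]=01100 (head:    ^)

Answer: B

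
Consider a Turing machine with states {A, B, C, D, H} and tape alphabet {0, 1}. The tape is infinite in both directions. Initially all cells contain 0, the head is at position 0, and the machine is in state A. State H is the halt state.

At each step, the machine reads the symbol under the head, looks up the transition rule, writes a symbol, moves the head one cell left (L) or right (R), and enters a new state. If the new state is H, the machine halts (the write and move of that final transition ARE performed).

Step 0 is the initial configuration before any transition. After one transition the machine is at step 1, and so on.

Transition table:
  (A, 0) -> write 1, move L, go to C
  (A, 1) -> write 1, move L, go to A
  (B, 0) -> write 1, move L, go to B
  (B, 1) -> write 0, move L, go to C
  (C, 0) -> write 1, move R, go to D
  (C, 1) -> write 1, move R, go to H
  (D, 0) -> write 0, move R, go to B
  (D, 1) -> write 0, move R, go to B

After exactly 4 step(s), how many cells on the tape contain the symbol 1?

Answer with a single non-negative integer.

Step 1: in state A at pos 0, read 0 -> (A,0)->write 1,move L,goto C. Now: state=C, head=-1, tape[-2..1]=0010 (head:  ^)
Step 2: in state C at pos -1, read 0 -> (C,0)->write 1,move R,goto D. Now: state=D, head=0, tape[-2..1]=0110 (head:   ^)
Step 3: in state D at pos 0, read 1 -> (D,1)->write 0,move R,goto B. Now: state=B, head=1, tape[-2..2]=01000 (head:    ^)
Step 4: in state B at pos 1, read 0 -> (B,0)->write 1,move L,goto B. Now: state=B, head=0, tape[-2..2]=01010 (head:   ^)
Cells containing 1 after step 4: {-1, 1} -> 2 cell(s)

Answer: 2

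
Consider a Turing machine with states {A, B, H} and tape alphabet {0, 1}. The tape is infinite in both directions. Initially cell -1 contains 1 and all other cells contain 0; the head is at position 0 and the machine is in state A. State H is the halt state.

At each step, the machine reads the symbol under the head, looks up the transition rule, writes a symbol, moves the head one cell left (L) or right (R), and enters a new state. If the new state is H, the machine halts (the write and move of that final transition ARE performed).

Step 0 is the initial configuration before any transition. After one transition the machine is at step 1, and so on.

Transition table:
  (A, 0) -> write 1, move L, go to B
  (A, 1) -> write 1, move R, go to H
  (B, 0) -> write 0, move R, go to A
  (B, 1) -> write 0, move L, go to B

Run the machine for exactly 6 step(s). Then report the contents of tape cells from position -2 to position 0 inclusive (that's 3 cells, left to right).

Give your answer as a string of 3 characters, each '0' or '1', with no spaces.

Step 1: in state A at pos 0, read 0 -> (A,0)->write 1,move L,goto B. Now: state=B, head=-1, tape[-2..1]=0110 (head:  ^)
Step 2: in state B at pos -1, read 1 -> (B,1)->write 0,move L,goto B. Now: state=B, head=-2, tape[-3..1]=00010 (head:  ^)
Step 3: in state B at pos -2, read 0 -> (B,0)->write 0,move R,goto A. Now: state=A, head=-1, tape[-3..1]=00010 (head:   ^)
Step 4: in state A at pos -1, read 0 -> (A,0)->write 1,move L,goto B. Now: state=B, head=-2, tape[-3..1]=00110 (head:  ^)
Step 5: in state B at pos -2, read 0 -> (B,0)->write 0,move R,goto A. Now: state=A, head=-1, tape[-3..1]=00110 (head:   ^)
Step 6: in state A at pos -1, read 1 -> (A,1)->write 1,move R,goto H. Now: state=H, head=0, tape[-3..1]=00110 (head:    ^)

Answer: 011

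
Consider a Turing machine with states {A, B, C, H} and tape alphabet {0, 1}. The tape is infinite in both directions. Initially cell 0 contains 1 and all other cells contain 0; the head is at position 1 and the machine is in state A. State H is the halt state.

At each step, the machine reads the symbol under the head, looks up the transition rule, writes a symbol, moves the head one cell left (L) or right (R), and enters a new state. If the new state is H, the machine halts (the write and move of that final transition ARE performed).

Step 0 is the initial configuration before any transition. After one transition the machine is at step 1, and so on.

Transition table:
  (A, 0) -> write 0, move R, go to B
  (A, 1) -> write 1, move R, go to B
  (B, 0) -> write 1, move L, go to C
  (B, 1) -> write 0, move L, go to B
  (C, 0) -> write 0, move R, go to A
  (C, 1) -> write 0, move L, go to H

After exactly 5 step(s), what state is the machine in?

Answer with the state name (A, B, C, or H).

Answer: C

Derivation:
Step 1: in state A at pos 1, read 0 -> (A,0)->write 0,move R,goto B. Now: state=B, head=2, tape[-1..3]=01000 (head:    ^)
Step 2: in state B at pos 2, read 0 -> (B,0)->write 1,move L,goto C. Now: state=C, head=1, tape[-1..3]=01010 (head:   ^)
Step 3: in state C at pos 1, read 0 -> (C,0)->write 0,move R,goto A. Now: state=A, head=2, tape[-1..3]=01010 (head:    ^)
Step 4: in state A at pos 2, read 1 -> (A,1)->write 1,move R,goto B. Now: state=B, head=3, tape[-1..4]=010100 (head:     ^)
Step 5: in state B at pos 3, read 0 -> (B,0)->write 1,move L,goto C. Now: state=C, head=2, tape[-1..4]=010110 (head:    ^)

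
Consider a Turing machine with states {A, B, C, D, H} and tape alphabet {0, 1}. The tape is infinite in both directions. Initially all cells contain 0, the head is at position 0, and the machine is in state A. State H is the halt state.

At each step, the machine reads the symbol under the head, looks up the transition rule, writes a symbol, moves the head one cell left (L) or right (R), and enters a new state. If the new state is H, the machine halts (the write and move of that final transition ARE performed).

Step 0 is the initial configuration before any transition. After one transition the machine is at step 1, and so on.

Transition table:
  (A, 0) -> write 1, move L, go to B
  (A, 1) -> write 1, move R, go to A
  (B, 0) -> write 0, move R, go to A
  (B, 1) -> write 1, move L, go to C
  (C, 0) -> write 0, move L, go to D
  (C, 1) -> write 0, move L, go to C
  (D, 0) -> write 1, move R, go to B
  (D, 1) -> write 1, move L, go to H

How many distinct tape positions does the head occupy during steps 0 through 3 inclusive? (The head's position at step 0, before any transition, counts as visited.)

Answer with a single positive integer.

Answer: 3

Derivation:
Step 1: in state A at pos 0, read 0 -> (A,0)->write 1,move L,goto B. Now: state=B, head=-1, tape[-2..1]=0010 (head:  ^)
Step 2: in state B at pos -1, read 0 -> (B,0)->write 0,move R,goto A. Now: state=A, head=0, tape[-2..1]=0010 (head:   ^)
Step 3: in state A at pos 0, read 1 -> (A,1)->write 1,move R,goto A. Now: state=A, head=1, tape[-2..2]=00100 (head:    ^)
Head positions at steps 0..3: starting at 0, distinct positions visited = {-1, 0, 1} -> 3 position(s)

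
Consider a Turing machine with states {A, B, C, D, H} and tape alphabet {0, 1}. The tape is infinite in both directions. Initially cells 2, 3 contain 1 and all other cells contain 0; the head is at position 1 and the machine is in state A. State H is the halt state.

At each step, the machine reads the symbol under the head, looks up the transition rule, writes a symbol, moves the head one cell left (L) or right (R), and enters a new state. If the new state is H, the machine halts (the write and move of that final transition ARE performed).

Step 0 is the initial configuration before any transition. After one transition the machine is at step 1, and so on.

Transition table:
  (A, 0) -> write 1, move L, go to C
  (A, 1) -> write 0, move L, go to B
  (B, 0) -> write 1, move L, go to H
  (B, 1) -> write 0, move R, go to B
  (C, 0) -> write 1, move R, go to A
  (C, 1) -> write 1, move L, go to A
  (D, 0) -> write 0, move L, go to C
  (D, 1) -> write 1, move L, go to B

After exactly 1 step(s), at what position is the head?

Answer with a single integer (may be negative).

Step 1: in state A at pos 1, read 0 -> (A,0)->write 1,move L,goto C. Now: state=C, head=0, tape[-1..4]=001110 (head:  ^)

Answer: 0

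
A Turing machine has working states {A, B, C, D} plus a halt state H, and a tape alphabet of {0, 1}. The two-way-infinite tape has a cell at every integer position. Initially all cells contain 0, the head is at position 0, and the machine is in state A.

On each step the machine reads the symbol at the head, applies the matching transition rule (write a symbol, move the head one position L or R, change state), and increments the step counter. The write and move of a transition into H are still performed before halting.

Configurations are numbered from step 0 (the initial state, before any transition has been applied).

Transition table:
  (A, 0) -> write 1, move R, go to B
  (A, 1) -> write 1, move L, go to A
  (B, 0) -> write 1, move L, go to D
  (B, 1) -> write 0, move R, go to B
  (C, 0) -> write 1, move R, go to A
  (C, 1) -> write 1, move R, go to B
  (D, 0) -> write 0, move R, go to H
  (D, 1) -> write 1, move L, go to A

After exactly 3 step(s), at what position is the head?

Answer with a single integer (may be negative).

Step 1: in state A at pos 0, read 0 -> (A,0)->write 1,move R,goto B. Now: state=B, head=1, tape[-1..2]=0100 (head:   ^)
Step 2: in state B at pos 1, read 0 -> (B,0)->write 1,move L,goto D. Now: state=D, head=0, tape[-1..2]=0110 (head:  ^)
Step 3: in state D at pos 0, read 1 -> (D,1)->write 1,move L,goto A. Now: state=A, head=-1, tape[-2..2]=00110 (head:  ^)

Answer: -1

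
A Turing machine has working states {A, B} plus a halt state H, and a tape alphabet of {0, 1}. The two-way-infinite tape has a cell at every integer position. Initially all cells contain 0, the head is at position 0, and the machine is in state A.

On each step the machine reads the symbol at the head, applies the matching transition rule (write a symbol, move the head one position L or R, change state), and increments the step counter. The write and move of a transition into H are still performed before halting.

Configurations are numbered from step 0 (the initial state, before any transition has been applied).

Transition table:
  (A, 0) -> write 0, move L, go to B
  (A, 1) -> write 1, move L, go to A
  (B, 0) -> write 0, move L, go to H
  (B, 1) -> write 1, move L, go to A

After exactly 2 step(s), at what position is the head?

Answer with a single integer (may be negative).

Answer: -2

Derivation:
Step 1: in state A at pos 0, read 0 -> (A,0)->write 0,move L,goto B. Now: state=B, head=-1, tape[-2..1]=0000 (head:  ^)
Step 2: in state B at pos -1, read 0 -> (B,0)->write 0,move L,goto H. Now: state=H, head=-2, tape[-3..1]=00000 (head:  ^)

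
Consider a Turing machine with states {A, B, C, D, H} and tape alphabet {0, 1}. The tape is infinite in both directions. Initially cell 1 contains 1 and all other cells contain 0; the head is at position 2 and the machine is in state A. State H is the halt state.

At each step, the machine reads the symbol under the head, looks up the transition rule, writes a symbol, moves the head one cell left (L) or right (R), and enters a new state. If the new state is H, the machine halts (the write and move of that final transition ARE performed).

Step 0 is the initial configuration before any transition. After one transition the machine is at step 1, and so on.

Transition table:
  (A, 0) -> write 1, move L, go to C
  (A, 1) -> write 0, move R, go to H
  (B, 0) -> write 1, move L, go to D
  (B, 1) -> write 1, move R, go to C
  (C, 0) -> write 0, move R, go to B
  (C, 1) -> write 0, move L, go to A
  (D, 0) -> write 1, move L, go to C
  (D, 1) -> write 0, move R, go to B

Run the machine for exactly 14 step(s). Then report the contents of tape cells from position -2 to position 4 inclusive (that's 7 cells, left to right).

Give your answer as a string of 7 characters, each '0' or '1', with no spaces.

Answer: 0101011

Derivation:
Step 1: in state A at pos 2, read 0 -> (A,0)->write 1,move L,goto C. Now: state=C, head=1, tape[0..3]=0110 (head:  ^)
Step 2: in state C at pos 1, read 1 -> (C,1)->write 0,move L,goto A. Now: state=A, head=0, tape[-1..3]=00010 (head:  ^)
Step 3: in state A at pos 0, read 0 -> (A,0)->write 1,move L,goto C. Now: state=C, head=-1, tape[-2..3]=001010 (head:  ^)
Step 4: in state C at pos -1, read 0 -> (C,0)->write 0,move R,goto B. Now: state=B, head=0, tape[-2..3]=001010 (head:   ^)
Step 5: in state B at pos 0, read 1 -> (B,1)->write 1,move R,goto C. Now: state=C, head=1, tape[-2..3]=001010 (head:    ^)
Step 6: in state C at pos 1, read 0 -> (C,0)->write 0,move R,goto B. Now: state=B, head=2, tape[-2..3]=001010 (head:     ^)
Step 7: in state B at pos 2, read 1 -> (B,1)->write 1,move R,goto C. Now: state=C, head=3, tape[-2..4]=0010100 (head:      ^)
Step 8: in state C at pos 3, read 0 -> (C,0)->write 0,move R,goto B. Now: state=B, head=4, tape[-2..5]=00101000 (head:       ^)
Step 9: in state B at pos 4, read 0 -> (B,0)->write 1,move L,goto D. Now: state=D, head=3, tape[-2..5]=00101010 (head:      ^)
Step 10: in state D at pos 3, read 0 -> (D,0)->write 1,move L,goto C. Now: state=C, head=2, tape[-2..5]=00101110 (head:     ^)
Step 11: in state C at pos 2, read 1 -> (C,1)->write 0,move L,goto A. Now: state=A, head=1, tape[-2..5]=00100110 (head:    ^)
Step 12: in state A at pos 1, read 0 -> (A,0)->write 1,move L,goto C. Now: state=C, head=0, tape[-2..5]=00110110 (head:   ^)
Step 13: in state C at pos 0, read 1 -> (C,1)->write 0,move L,goto A. Now: state=A, head=-1, tape[-2..5]=00010110 (head:  ^)
Step 14: in state A at pos -1, read 0 -> (A,0)->write 1,move L,goto C. Now: state=C, head=-2, tape[-3..5]=001010110 (head:  ^)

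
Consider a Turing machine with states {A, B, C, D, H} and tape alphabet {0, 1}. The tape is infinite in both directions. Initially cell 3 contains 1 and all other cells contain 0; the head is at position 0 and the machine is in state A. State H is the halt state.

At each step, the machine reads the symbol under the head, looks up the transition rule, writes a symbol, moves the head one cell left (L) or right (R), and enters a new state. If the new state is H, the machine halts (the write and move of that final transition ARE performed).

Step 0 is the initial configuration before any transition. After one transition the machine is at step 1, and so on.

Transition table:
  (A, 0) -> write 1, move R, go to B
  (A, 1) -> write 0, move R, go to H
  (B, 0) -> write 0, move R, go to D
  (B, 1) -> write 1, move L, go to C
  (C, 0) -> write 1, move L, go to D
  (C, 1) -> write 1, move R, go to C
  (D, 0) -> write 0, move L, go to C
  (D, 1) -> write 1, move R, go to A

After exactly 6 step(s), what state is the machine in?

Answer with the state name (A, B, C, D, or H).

Answer: H

Derivation:
Step 1: in state A at pos 0, read 0 -> (A,0)->write 1,move R,goto B. Now: state=B, head=1, tape[-1..4]=010010 (head:   ^)
Step 2: in state B at pos 1, read 0 -> (B,0)->write 0,move R,goto D. Now: state=D, head=2, tape[-1..4]=010010 (head:    ^)
Step 3: in state D at pos 2, read 0 -> (D,0)->write 0,move L,goto C. Now: state=C, head=1, tape[-1..4]=010010 (head:   ^)
Step 4: in state C at pos 1, read 0 -> (C,0)->write 1,move L,goto D. Now: state=D, head=0, tape[-1..4]=011010 (head:  ^)
Step 5: in state D at pos 0, read 1 -> (D,1)->write 1,move R,goto A. Now: state=A, head=1, tape[-1..4]=011010 (head:   ^)
Step 6: in state A at pos 1, read 1 -> (A,1)->write 0,move R,goto H. Now: state=H, head=2, tape[-1..4]=010010 (head:    ^)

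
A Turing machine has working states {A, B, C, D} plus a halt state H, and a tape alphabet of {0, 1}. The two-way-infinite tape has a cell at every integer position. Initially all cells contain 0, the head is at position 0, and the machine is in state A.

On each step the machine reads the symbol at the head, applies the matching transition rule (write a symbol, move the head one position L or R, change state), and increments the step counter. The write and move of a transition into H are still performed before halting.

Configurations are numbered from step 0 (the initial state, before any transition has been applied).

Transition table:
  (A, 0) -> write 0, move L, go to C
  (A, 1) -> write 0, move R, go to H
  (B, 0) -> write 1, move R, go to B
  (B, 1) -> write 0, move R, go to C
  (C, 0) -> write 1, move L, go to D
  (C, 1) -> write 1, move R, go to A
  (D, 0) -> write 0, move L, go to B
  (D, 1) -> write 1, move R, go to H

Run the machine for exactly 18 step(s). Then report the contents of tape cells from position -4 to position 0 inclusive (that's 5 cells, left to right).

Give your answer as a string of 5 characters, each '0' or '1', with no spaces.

Step 1: in state A at pos 0, read 0 -> (A,0)->write 0,move L,goto C. Now: state=C, head=-1, tape[-2..1]=0000 (head:  ^)
Step 2: in state C at pos -1, read 0 -> (C,0)->write 1,move L,goto D. Now: state=D, head=-2, tape[-3..1]=00100 (head:  ^)
Step 3: in state D at pos -2, read 0 -> (D,0)->write 0,move L,goto B. Now: state=B, head=-3, tape[-4..1]=000100 (head:  ^)
Step 4: in state B at pos -3, read 0 -> (B,0)->write 1,move R,goto B. Now: state=B, head=-2, tape[-4..1]=010100 (head:   ^)
Step 5: in state B at pos -2, read 0 -> (B,0)->write 1,move R,goto B. Now: state=B, head=-1, tape[-4..1]=011100 (head:    ^)
Step 6: in state B at pos -1, read 1 -> (B,1)->write 0,move R,goto C. Now: state=C, head=0, tape[-4..1]=011000 (head:     ^)
Step 7: in state C at pos 0, read 0 -> (C,0)->write 1,move L,goto D. Now: state=D, head=-1, tape[-4..1]=011010 (head:    ^)
Step 8: in state D at pos -1, read 0 -> (D,0)->write 0,move L,goto B. Now: state=B, head=-2, tape[-4..1]=011010 (head:   ^)
Step 9: in state B at pos -2, read 1 -> (B,1)->write 0,move R,goto C. Now: state=C, head=-1, tape[-4..1]=010010 (head:    ^)
Step 10: in state C at pos -1, read 0 -> (C,0)->write 1,move L,goto D. Now: state=D, head=-2, tape[-4..1]=010110 (head:   ^)
Step 11: in state D at pos -2, read 0 -> (D,0)->write 0,move L,goto B. Now: state=B, head=-3, tape[-4..1]=010110 (head:  ^)
Step 12: in state B at pos -3, read 1 -> (B,1)->write 0,move R,goto C. Now: state=C, head=-2, tape[-4..1]=000110 (head:   ^)
Step 13: in state C at pos -2, read 0 -> (C,0)->write 1,move L,goto D. Now: state=D, head=-3, tape[-4..1]=001110 (head:  ^)
Step 14: in state D at pos -3, read 0 -> (D,0)->write 0,move L,goto B. Now: state=B, head=-4, tape[-5..1]=0001110 (head:  ^)
Step 15: in state B at pos -4, read 0 -> (B,0)->write 1,move R,goto B. Now: state=B, head=-3, tape[-5..1]=0101110 (head:   ^)
Step 16: in state B at pos -3, read 0 -> (B,0)->write 1,move R,goto B. Now: state=B, head=-2, tape[-5..1]=0111110 (head:    ^)
Step 17: in state B at pos -2, read 1 -> (B,1)->write 0,move R,goto C. Now: state=C, head=-1, tape[-5..1]=0110110 (head:     ^)
Step 18: in state C at pos -1, read 1 -> (C,1)->write 1,move R,goto A. Now: state=A, head=0, tape[-5..1]=0110110 (head:      ^)

Answer: 11011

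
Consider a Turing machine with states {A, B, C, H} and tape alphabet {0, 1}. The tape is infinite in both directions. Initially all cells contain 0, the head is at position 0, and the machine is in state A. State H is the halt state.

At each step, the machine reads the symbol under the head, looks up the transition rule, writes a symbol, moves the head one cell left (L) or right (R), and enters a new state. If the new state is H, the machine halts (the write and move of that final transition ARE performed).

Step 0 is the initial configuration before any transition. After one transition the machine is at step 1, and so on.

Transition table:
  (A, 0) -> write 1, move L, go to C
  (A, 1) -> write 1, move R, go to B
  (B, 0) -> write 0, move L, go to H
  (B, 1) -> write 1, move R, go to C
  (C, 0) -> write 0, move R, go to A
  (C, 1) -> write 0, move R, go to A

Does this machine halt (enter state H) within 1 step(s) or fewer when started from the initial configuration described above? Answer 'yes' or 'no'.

Answer: no

Derivation:
Step 1: in state A at pos 0, read 0 -> (A,0)->write 1,move L,goto C. Now: state=C, head=-1, tape[-2..1]=0010 (head:  ^)
After 1 step(s): state = C (not H) -> not halted within 1 -> no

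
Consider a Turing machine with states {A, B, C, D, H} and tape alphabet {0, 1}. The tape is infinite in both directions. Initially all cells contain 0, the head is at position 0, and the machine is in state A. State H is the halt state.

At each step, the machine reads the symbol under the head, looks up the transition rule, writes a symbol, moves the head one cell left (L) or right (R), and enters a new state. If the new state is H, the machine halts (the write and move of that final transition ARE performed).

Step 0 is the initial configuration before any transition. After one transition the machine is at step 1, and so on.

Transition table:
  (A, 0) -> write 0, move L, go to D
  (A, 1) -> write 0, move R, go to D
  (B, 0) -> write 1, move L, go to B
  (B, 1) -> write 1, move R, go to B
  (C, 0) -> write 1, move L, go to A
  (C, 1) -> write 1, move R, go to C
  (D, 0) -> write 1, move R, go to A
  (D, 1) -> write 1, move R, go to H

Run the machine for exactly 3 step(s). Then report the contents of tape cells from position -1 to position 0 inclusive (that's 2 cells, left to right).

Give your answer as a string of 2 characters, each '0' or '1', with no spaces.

Answer: 10

Derivation:
Step 1: in state A at pos 0, read 0 -> (A,0)->write 0,move L,goto D. Now: state=D, head=-1, tape[-2..1]=0000 (head:  ^)
Step 2: in state D at pos -1, read 0 -> (D,0)->write 1,move R,goto A. Now: state=A, head=0, tape[-2..1]=0100 (head:   ^)
Step 3: in state A at pos 0, read 0 -> (A,0)->write 0,move L,goto D. Now: state=D, head=-1, tape[-2..1]=0100 (head:  ^)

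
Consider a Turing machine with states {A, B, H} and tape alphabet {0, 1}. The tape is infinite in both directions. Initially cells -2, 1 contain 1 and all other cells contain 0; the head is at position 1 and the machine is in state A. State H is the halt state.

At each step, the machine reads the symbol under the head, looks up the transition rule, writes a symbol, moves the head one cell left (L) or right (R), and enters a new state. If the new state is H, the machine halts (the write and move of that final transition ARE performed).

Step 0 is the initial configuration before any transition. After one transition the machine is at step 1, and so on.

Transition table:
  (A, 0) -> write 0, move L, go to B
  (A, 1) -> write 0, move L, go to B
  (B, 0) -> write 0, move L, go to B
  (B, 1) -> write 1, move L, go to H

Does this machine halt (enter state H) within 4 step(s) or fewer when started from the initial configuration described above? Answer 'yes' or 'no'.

Answer: yes

Derivation:
Step 1: in state A at pos 1, read 1 -> (A,1)->write 0,move L,goto B. Now: state=B, head=0, tape[-3..2]=010000 (head:    ^)
Step 2: in state B at pos 0, read 0 -> (B,0)->write 0,move L,goto B. Now: state=B, head=-1, tape[-3..2]=010000 (head:   ^)
Step 3: in state B at pos -1, read 0 -> (B,0)->write 0,move L,goto B. Now: state=B, head=-2, tape[-3..2]=010000 (head:  ^)
Step 4: in state B at pos -2, read 1 -> (B,1)->write 1,move L,goto H. Now: state=H, head=-3, tape[-4..2]=0010000 (head:  ^)
State H reached at step 4; 4 <= 4 -> yes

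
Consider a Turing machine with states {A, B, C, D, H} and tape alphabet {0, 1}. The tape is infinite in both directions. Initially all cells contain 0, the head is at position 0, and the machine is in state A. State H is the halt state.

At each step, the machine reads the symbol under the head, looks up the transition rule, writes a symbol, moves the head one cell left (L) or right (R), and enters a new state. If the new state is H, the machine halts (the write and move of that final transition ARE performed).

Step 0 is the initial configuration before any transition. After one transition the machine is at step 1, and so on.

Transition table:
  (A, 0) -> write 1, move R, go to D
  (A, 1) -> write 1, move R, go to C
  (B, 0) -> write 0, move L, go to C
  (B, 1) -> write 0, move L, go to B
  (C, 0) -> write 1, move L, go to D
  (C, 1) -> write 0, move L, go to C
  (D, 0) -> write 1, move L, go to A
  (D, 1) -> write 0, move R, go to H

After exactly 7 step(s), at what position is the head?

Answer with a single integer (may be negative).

Answer: -3

Derivation:
Step 1: in state A at pos 0, read 0 -> (A,0)->write 1,move R,goto D. Now: state=D, head=1, tape[-1..2]=0100 (head:   ^)
Step 2: in state D at pos 1, read 0 -> (D,0)->write 1,move L,goto A. Now: state=A, head=0, tape[-1..2]=0110 (head:  ^)
Step 3: in state A at pos 0, read 1 -> (A,1)->write 1,move R,goto C. Now: state=C, head=1, tape[-1..2]=0110 (head:   ^)
Step 4: in state C at pos 1, read 1 -> (C,1)->write 0,move L,goto C. Now: state=C, head=0, tape[-1..2]=0100 (head:  ^)
Step 5: in state C at pos 0, read 1 -> (C,1)->write 0,move L,goto C. Now: state=C, head=-1, tape[-2..2]=00000 (head:  ^)
Step 6: in state C at pos -1, read 0 -> (C,0)->write 1,move L,goto D. Now: state=D, head=-2, tape[-3..2]=001000 (head:  ^)
Step 7: in state D at pos -2, read 0 -> (D,0)->write 1,move L,goto A. Now: state=A, head=-3, tape[-4..2]=0011000 (head:  ^)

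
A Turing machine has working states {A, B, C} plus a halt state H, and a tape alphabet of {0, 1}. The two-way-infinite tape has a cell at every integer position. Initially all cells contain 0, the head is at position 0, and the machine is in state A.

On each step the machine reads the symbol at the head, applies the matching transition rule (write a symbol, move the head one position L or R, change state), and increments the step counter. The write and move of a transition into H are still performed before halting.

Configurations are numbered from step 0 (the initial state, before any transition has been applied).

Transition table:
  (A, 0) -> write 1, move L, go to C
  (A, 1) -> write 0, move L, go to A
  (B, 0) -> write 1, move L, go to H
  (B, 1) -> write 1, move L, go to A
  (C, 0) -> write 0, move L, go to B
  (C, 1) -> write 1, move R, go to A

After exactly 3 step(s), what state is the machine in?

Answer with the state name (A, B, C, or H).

Step 1: in state A at pos 0, read 0 -> (A,0)->write 1,move L,goto C. Now: state=C, head=-1, tape[-2..1]=0010 (head:  ^)
Step 2: in state C at pos -1, read 0 -> (C,0)->write 0,move L,goto B. Now: state=B, head=-2, tape[-3..1]=00010 (head:  ^)
Step 3: in state B at pos -2, read 0 -> (B,0)->write 1,move L,goto H. Now: state=H, head=-3, tape[-4..1]=001010 (head:  ^)

Answer: H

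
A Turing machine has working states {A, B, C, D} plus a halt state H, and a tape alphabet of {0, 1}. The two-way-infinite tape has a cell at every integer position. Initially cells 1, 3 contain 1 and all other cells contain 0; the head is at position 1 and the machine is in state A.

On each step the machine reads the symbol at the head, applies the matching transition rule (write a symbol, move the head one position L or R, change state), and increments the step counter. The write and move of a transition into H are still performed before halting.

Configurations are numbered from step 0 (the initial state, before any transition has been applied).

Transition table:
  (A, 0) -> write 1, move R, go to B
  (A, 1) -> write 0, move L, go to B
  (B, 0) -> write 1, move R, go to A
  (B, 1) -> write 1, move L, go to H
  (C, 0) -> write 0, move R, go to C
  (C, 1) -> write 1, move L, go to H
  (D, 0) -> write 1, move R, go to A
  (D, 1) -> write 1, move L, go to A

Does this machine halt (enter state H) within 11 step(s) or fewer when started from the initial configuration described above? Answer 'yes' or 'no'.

Step 1: in state A at pos 1, read 1 -> (A,1)->write 0,move L,goto B. Now: state=B, head=0, tape[-1..4]=000010 (head:  ^)
Step 2: in state B at pos 0, read 0 -> (B,0)->write 1,move R,goto A. Now: state=A, head=1, tape[-1..4]=010010 (head:   ^)
Step 3: in state A at pos 1, read 0 -> (A,0)->write 1,move R,goto B. Now: state=B, head=2, tape[-1..4]=011010 (head:    ^)
Step 4: in state B at pos 2, read 0 -> (B,0)->write 1,move R,goto A. Now: state=A, head=3, tape[-1..4]=011110 (head:     ^)
Step 5: in state A at pos 3, read 1 -> (A,1)->write 0,move L,goto B. Now: state=B, head=2, tape[-1..4]=011100 (head:    ^)
Step 6: in state B at pos 2, read 1 -> (B,1)->write 1,move L,goto H. Now: state=H, head=1, tape[-1..4]=011100 (head:   ^)
State H reached at step 6; 6 <= 11 -> yes

Answer: yes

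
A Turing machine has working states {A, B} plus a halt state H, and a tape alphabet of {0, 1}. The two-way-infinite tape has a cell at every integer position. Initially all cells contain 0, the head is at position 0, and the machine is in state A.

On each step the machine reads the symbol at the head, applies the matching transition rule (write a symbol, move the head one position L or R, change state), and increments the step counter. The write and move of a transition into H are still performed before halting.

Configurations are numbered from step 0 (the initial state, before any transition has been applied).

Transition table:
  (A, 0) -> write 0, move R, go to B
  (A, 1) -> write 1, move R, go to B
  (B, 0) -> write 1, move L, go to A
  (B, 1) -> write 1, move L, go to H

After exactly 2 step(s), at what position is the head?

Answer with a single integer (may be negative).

Step 1: in state A at pos 0, read 0 -> (A,0)->write 0,move R,goto B. Now: state=B, head=1, tape[-1..2]=0000 (head:   ^)
Step 2: in state B at pos 1, read 0 -> (B,0)->write 1,move L,goto A. Now: state=A, head=0, tape[-1..2]=0010 (head:  ^)

Answer: 0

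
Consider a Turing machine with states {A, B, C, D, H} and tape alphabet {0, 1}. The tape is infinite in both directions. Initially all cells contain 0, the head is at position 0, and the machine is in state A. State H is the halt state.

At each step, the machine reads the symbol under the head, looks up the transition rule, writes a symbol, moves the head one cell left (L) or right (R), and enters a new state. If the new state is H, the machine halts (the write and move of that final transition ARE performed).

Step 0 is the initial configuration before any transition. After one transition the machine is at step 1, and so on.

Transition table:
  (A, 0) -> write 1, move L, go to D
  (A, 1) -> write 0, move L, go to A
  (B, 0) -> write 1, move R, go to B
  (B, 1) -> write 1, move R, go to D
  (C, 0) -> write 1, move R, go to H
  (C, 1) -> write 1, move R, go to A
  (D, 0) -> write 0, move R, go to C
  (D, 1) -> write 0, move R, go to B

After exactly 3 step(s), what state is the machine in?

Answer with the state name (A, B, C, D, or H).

Step 1: in state A at pos 0, read 0 -> (A,0)->write 1,move L,goto D. Now: state=D, head=-1, tape[-2..1]=0010 (head:  ^)
Step 2: in state D at pos -1, read 0 -> (D,0)->write 0,move R,goto C. Now: state=C, head=0, tape[-2..1]=0010 (head:   ^)
Step 3: in state C at pos 0, read 1 -> (C,1)->write 1,move R,goto A. Now: state=A, head=1, tape[-2..2]=00100 (head:    ^)

Answer: A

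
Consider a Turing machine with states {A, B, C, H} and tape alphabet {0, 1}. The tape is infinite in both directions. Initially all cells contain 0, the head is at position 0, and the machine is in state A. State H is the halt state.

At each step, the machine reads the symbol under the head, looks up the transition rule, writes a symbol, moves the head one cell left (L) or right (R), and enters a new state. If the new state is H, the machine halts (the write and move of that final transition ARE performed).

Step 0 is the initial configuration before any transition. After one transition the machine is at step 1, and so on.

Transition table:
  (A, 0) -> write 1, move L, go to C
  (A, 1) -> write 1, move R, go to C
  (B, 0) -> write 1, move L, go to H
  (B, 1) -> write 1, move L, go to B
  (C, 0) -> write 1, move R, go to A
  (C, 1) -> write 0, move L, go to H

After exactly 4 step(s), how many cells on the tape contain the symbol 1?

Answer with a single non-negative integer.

Step 1: in state A at pos 0, read 0 -> (A,0)->write 1,move L,goto C. Now: state=C, head=-1, tape[-2..1]=0010 (head:  ^)
Step 2: in state C at pos -1, read 0 -> (C,0)->write 1,move R,goto A. Now: state=A, head=0, tape[-2..1]=0110 (head:   ^)
Step 3: in state A at pos 0, read 1 -> (A,1)->write 1,move R,goto C. Now: state=C, head=1, tape[-2..2]=01100 (head:    ^)
Step 4: in state C at pos 1, read 0 -> (C,0)->write 1,move R,goto A. Now: state=A, head=2, tape[-2..3]=011100 (head:     ^)
Cells containing 1 after step 4: {-1, 0, 1} -> 3 cell(s)

Answer: 3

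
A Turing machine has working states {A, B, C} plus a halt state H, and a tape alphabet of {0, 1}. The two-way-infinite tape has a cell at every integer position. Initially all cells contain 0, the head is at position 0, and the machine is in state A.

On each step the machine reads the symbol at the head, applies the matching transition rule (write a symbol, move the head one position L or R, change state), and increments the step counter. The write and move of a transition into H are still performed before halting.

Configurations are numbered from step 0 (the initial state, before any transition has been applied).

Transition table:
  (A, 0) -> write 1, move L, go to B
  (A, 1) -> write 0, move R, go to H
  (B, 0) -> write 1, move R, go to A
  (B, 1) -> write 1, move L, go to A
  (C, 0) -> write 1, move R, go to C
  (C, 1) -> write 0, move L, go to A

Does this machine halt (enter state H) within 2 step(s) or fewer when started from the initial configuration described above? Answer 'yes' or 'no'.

Answer: no

Derivation:
Step 1: in state A at pos 0, read 0 -> (A,0)->write 1,move L,goto B. Now: state=B, head=-1, tape[-2..1]=0010 (head:  ^)
Step 2: in state B at pos -1, read 0 -> (B,0)->write 1,move R,goto A. Now: state=A, head=0, tape[-2..1]=0110 (head:   ^)
After 2 step(s): state = A (not H) -> not halted within 2 -> no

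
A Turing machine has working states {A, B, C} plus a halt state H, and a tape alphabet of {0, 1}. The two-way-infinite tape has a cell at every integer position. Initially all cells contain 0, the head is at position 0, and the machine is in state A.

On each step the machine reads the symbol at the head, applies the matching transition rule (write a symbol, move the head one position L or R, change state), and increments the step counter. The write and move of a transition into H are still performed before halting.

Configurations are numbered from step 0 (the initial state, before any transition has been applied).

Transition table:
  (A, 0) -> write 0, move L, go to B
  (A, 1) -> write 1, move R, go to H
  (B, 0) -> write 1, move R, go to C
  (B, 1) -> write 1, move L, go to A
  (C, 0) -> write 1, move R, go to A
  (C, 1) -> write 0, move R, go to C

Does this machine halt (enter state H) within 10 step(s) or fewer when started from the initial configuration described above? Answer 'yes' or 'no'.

Step 1: in state A at pos 0, read 0 -> (A,0)->write 0,move L,goto B. Now: state=B, head=-1, tape[-2..1]=0000 (head:  ^)
Step 2: in state B at pos -1, read 0 -> (B,0)->write 1,move R,goto C. Now: state=C, head=0, tape[-2..1]=0100 (head:   ^)
Step 3: in state C at pos 0, read 0 -> (C,0)->write 1,move R,goto A. Now: state=A, head=1, tape[-2..2]=01100 (head:    ^)
Step 4: in state A at pos 1, read 0 -> (A,0)->write 0,move L,goto B. Now: state=B, head=0, tape[-2..2]=01100 (head:   ^)
Step 5: in state B at pos 0, read 1 -> (B,1)->write 1,move L,goto A. Now: state=A, head=-1, tape[-2..2]=01100 (head:  ^)
Step 6: in state A at pos -1, read 1 -> (A,1)->write 1,move R,goto H. Now: state=H, head=0, tape[-2..2]=01100 (head:   ^)
State H reached at step 6; 6 <= 10 -> yes

Answer: yes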